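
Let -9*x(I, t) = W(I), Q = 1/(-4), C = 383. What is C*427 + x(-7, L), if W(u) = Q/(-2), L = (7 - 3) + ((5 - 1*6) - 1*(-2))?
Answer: 11774951/72 ≈ 1.6354e+5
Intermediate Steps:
Q = -¼ ≈ -0.25000
L = 5 (L = 4 + ((5 - 6) + 2) = 4 + (-1 + 2) = 4 + 1 = 5)
W(u) = ⅛ (W(u) = -¼/(-2) = -¼*(-½) = ⅛)
x(I, t) = -1/72 (x(I, t) = -⅑*⅛ = -1/72)
C*427 + x(-7, L) = 383*427 - 1/72 = 163541 - 1/72 = 11774951/72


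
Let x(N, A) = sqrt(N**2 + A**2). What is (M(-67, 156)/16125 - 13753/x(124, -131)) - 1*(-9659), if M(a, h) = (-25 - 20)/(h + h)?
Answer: 1079876199/111800 - 13753*sqrt(32537)/32537 ≈ 9582.8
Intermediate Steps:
x(N, A) = sqrt(A**2 + N**2)
M(a, h) = -45/(2*h) (M(a, h) = -45*1/(2*h) = -45/(2*h))
(M(-67, 156)/16125 - 13753/x(124, -131)) - 1*(-9659) = (-45/2/156/16125 - 13753/sqrt((-131)**2 + 124**2)) - 1*(-9659) = (-45/2*1/156*(1/16125) - 13753/sqrt(17161 + 15376)) + 9659 = (-15/104*1/16125 - 13753*sqrt(32537)/32537) + 9659 = (-1/111800 - 13753*sqrt(32537)/32537) + 9659 = 1079876199/111800 - 13753*sqrt(32537)/32537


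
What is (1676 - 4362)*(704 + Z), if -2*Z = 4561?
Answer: 4234479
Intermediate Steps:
Z = -4561/2 (Z = -1/2*4561 = -4561/2 ≈ -2280.5)
(1676 - 4362)*(704 + Z) = (1676 - 4362)*(704 - 4561/2) = -2686*(-3153/2) = 4234479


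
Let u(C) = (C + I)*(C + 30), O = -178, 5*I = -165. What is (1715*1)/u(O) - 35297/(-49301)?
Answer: 1186805931/1539571628 ≈ 0.77087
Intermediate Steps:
I = -33 (I = (⅕)*(-165) = -33)
u(C) = (-33 + C)*(30 + C) (u(C) = (C - 33)*(C + 30) = (-33 + C)*(30 + C))
(1715*1)/u(O) - 35297/(-49301) = (1715*1)/(-990 + (-178)² - 3*(-178)) - 35297/(-49301) = 1715/(-990 + 31684 + 534) - 35297*(-1/49301) = 1715/31228 + 35297/49301 = 1186805931/1539571628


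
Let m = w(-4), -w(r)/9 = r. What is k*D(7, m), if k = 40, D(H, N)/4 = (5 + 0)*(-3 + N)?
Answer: 26400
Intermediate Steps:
w(r) = -9*r
m = 36 (m = -9*(-4) = 36)
D(H, N) = -60 + 20*N (D(H, N) = 4*((5 + 0)*(-3 + N)) = 4*(5*(-3 + N)) = 4*(-15 + 5*N) = -60 + 20*N)
k*D(7, m) = 40*(-60 + 20*36) = 40*(-60 + 720) = 40*660 = 26400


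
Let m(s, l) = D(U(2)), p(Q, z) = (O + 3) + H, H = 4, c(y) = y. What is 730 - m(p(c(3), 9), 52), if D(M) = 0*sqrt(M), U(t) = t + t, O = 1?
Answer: 730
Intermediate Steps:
U(t) = 2*t
p(Q, z) = 8 (p(Q, z) = (1 + 3) + 4 = 4 + 4 = 8)
D(M) = 0
m(s, l) = 0
730 - m(p(c(3), 9), 52) = 730 - 1*0 = 730 + 0 = 730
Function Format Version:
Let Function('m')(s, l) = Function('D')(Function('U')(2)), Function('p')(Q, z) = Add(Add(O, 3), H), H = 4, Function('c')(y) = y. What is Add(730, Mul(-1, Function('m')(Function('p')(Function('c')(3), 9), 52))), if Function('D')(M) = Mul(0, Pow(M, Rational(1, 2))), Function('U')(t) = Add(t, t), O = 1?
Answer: 730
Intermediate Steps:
Function('U')(t) = Mul(2, t)
Function('p')(Q, z) = 8 (Function('p')(Q, z) = Add(Add(1, 3), 4) = Add(4, 4) = 8)
Function('D')(M) = 0
Function('m')(s, l) = 0
Add(730, Mul(-1, Function('m')(Function('p')(Function('c')(3), 9), 52))) = Add(730, Mul(-1, 0)) = Add(730, 0) = 730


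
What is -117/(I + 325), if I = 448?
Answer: -117/773 ≈ -0.15136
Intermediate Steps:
-117/(I + 325) = -117/(448 + 325) = -117/773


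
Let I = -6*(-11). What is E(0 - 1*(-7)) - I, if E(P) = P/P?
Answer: -65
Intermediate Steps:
E(P) = 1
I = 66
E(0 - 1*(-7)) - I = 1 - 1*66 = 1 - 66 = -65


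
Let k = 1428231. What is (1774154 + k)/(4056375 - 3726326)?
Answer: 3202385/330049 ≈ 9.7028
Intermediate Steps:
(1774154 + k)/(4056375 - 3726326) = (1774154 + 1428231)/(4056375 - 3726326) = 3202385/330049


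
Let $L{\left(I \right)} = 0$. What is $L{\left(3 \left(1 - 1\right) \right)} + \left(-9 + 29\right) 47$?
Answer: $940$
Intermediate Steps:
$L{\left(3 \left(1 - 1\right) \right)} + \left(-9 + 29\right) 47 = 0 + \left(-9 + 29\right) 47 = 0 + 20 \cdot 47 = 0 + 940 = 940$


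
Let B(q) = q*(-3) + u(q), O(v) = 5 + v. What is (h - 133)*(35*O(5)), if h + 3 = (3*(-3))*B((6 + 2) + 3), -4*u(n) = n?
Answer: 130025/2 ≈ 65013.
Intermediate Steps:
u(n) = -n/4
B(q) = -13*q/4 (B(q) = q*(-3) - q/4 = -3*q - q/4 = -13*q/4)
h = 1275/4 (h = -3 + (3*(-3))*(-13*((6 + 2) + 3)/4) = -3 - (-117)*(8 + 3)/4 = -3 - (-117)*11/4 = -3 - 9*(-143/4) = -3 + 1287/4 = 1275/4 ≈ 318.75)
(h - 133)*(35*O(5)) = (1275/4 - 133)*(35*(5 + 5)) = 743*(35*10)/4 = (743/4)*350 = 130025/2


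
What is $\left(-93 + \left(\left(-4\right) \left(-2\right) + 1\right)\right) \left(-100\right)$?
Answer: $8400$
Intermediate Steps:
$\left(-93 + \left(\left(-4\right) \left(-2\right) + 1\right)\right) \left(-100\right) = \left(-93 + \left(8 + 1\right)\right) \left(-100\right) = \left(-93 + 9\right) \left(-100\right) = \left(-84\right) \left(-100\right) = 8400$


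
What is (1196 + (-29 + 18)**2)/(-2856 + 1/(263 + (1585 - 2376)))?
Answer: -695376/1507969 ≈ -0.46113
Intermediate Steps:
(1196 + (-29 + 18)**2)/(-2856 + 1/(263 + (1585 - 2376))) = (1196 + (-11)**2)/(-2856 + 1/(263 - 791)) = (1196 + 121)/(-2856 + 1/(-528)) = 1317/(-2856 - 1/528) = 1317/(-1507969/528) = 1317*(-528/1507969) = -695376/1507969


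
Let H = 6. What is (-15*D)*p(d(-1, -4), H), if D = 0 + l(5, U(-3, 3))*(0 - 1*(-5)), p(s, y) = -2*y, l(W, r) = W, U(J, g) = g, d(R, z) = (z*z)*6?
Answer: 4500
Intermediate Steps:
d(R, z) = 6*z**2 (d(R, z) = z**2*6 = 6*z**2)
D = 25 (D = 0 + 5*(0 - 1*(-5)) = 0 + 5*(0 + 5) = 0 + 5*5 = 0 + 25 = 25)
(-15*D)*p(d(-1, -4), H) = (-15*25)*(-2*6) = -375*(-12) = 4500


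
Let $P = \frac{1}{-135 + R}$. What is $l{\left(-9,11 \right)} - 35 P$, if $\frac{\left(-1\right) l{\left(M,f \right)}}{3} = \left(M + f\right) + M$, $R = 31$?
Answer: $\frac{2219}{104} \approx 21.337$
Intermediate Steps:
$l{\left(M,f \right)} = - 6 M - 3 f$ ($l{\left(M,f \right)} = - 3 \left(\left(M + f\right) + M\right) = - 3 \left(f + 2 M\right) = - 6 M - 3 f$)
$P = - \frac{1}{104}$ ($P = \frac{1}{-135 + 31} = \frac{1}{-104} = - \frac{1}{104} \approx -0.0096154$)
$l{\left(-9,11 \right)} - 35 P = \left(\left(-6\right) \left(-9\right) - 33\right) - - \frac{35}{104} = \left(54 - 33\right) + \frac{35}{104} = 21 + \frac{35}{104} = \frac{2219}{104}$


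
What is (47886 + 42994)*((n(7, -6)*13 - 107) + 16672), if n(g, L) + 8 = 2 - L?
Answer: 1505427200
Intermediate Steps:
n(g, L) = -6 - L (n(g, L) = -8 + (2 - L) = -6 - L)
(47886 + 42994)*((n(7, -6)*13 - 107) + 16672) = (47886 + 42994)*(((-6 - 1*(-6))*13 - 107) + 16672) = 90880*(((-6 + 6)*13 - 107) + 16672) = 90880*((0*13 - 107) + 16672) = 90880*((0 - 107) + 16672) = 90880*(-107 + 16672) = 90880*16565 = 1505427200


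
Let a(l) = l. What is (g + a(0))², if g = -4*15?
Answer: 3600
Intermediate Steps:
g = -60
(g + a(0))² = (-60 + 0)² = (-60)² = 3600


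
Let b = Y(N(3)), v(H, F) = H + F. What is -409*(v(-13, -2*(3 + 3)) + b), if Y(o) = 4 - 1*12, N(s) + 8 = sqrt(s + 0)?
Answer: 13497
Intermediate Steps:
N(s) = -8 + sqrt(s) (N(s) = -8 + sqrt(s + 0) = -8 + sqrt(s))
v(H, F) = F + H
Y(o) = -8 (Y(o) = 4 - 12 = -8)
b = -8
-409*(v(-13, -2*(3 + 3)) + b) = -409*((-2*(3 + 3) - 13) - 8) = -409*((-2*6 - 13) - 8) = -409*((-12 - 13) - 8) = -409*(-25 - 8) = -409*(-33) = 13497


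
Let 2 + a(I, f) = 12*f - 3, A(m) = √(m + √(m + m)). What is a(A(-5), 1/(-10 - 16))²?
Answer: 5041/169 ≈ 29.828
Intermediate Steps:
A(m) = √(m + √2*√m) (A(m) = √(m + √(2*m)) = √(m + √2*√m))
a(I, f) = -5 + 12*f (a(I, f) = -2 + (12*f - 3) = -2 + (-3 + 12*f) = -5 + 12*f)
a(A(-5), 1/(-10 - 16))² = (-5 + 12/(-10 - 16))² = (-5 + 12/(-26))² = (-5 + 12*(-1/26))² = (-5 - 6/13)² = (-71/13)² = 5041/169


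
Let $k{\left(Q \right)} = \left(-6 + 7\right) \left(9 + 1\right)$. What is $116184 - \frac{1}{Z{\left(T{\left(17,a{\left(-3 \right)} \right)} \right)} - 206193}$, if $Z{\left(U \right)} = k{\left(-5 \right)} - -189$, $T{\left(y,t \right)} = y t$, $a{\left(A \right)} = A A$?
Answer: $\frac{23933206897}{205994} \approx 1.1618 \cdot 10^{5}$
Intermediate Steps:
$k{\left(Q \right)} = 10$ ($k{\left(Q \right)} = 1 \cdot 10 = 10$)
$a{\left(A \right)} = A^{2}$
$T{\left(y,t \right)} = t y$
$Z{\left(U \right)} = 199$ ($Z{\left(U \right)} = 10 - -189 = 10 + 189 = 199$)
$116184 - \frac{1}{Z{\left(T{\left(17,a{\left(-3 \right)} \right)} \right)} - 206193} = 116184 - \frac{1}{199 - 206193} = 116184 - \frac{1}{-205994} = 116184 - - \frac{1}{205994} = 116184 + \frac{1}{205994} = \frac{23933206897}{205994}$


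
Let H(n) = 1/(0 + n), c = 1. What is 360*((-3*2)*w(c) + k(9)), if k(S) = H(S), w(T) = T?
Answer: -2120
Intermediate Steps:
H(n) = 1/n
k(S) = 1/S
360*((-3*2)*w(c) + k(9)) = 360*(-3*2*1 + 1/9) = 360*(-6*1 + ⅑) = 360*(-6 + ⅑) = 360*(-53/9) = -2120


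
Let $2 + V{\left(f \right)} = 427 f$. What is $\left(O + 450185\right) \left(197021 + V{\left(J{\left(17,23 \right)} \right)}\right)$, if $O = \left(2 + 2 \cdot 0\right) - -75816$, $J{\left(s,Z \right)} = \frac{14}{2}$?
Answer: $105204808024$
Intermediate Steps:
$J{\left(s,Z \right)} = 7$ ($J{\left(s,Z \right)} = 14 \cdot \frac{1}{2} = 7$)
$O = 75818$ ($O = \left(2 + 0\right) + 75816 = 2 + 75816 = 75818$)
$V{\left(f \right)} = -2 + 427 f$
$\left(O + 450185\right) \left(197021 + V{\left(J{\left(17,23 \right)} \right)}\right) = \left(75818 + 450185\right) \left(197021 + \left(-2 + 427 \cdot 7\right)\right) = 526003 \left(197021 + \left(-2 + 2989\right)\right) = 526003 \left(197021 + 2987\right) = 526003 \cdot 200008 = 105204808024$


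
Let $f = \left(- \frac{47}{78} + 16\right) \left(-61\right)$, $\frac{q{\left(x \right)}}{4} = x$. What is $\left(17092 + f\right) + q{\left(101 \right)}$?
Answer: $\frac{1291427}{78} \approx 16557.0$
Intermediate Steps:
$q{\left(x \right)} = 4 x$
$f = - \frac{73261}{78}$ ($f = \left(\left(-47\right) \frac{1}{78} + 16\right) \left(-61\right) = \left(- \frac{47}{78} + 16\right) \left(-61\right) = \frac{1201}{78} \left(-61\right) = - \frac{73261}{78} \approx -939.24$)
$\left(17092 + f\right) + q{\left(101 \right)} = \left(17092 - \frac{73261}{78}\right) + 4 \cdot 101 = \frac{1259915}{78} + 404 = \frac{1291427}{78}$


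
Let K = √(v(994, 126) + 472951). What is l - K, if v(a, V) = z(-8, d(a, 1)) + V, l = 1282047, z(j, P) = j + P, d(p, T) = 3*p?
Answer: 1282047 - √476051 ≈ 1.2814e+6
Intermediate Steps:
z(j, P) = P + j
v(a, V) = -8 + V + 3*a (v(a, V) = (3*a - 8) + V = (-8 + 3*a) + V = -8 + V + 3*a)
K = √476051 (K = √((-8 + 126 + 3*994) + 472951) = √((-8 + 126 + 2982) + 472951) = √(3100 + 472951) = √476051 ≈ 689.96)
l - K = 1282047 - √476051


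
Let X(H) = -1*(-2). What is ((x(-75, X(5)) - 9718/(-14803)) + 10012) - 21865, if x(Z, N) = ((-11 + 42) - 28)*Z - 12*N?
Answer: -1585276/131 ≈ -12101.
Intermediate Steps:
X(H) = 2
x(Z, N) = -12*N + 3*Z (x(Z, N) = (31 - 28)*Z - 12*N = 3*Z - 12*N = -12*N + 3*Z)
((x(-75, X(5)) - 9718/(-14803)) + 10012) - 21865 = (((-12*2 + 3*(-75)) - 9718/(-14803)) + 10012) - 21865 = (((-24 - 225) - 9718*(-1/14803)) + 10012) - 21865 = ((-249 + 86/131) + 10012) - 21865 = (-32533/131 + 10012) - 21865 = 1279039/131 - 21865 = -1585276/131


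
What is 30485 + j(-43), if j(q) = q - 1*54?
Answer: 30388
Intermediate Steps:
j(q) = -54 + q (j(q) = q - 54 = -54 + q)
30485 + j(-43) = 30485 + (-54 - 43) = 30485 - 97 = 30388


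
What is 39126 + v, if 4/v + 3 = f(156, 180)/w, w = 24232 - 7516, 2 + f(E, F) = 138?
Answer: 489175662/12503 ≈ 39125.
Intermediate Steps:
f(E, F) = 136 (f(E, F) = -2 + 138 = 136)
w = 16716
v = -16716/12503 (v = 4/(-3 + 136/16716) = 4/(-3 + 136*(1/16716)) = 4/(-3 + 34/4179) = 4/(-12503/4179) = 4*(-4179/12503) = -16716/12503 ≈ -1.3370)
39126 + v = 39126 - 16716/12503 = 489175662/12503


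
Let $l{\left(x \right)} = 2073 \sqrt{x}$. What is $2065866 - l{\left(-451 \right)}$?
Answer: $2065866 - 2073 i \sqrt{451} \approx 2.0659 \cdot 10^{6} - 44024.0 i$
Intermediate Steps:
$2065866 - l{\left(-451 \right)} = 2065866 - 2073 \sqrt{-451} = 2065866 - 2073 i \sqrt{451}$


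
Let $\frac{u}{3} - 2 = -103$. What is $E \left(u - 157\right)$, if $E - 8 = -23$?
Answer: $6900$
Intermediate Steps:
$u = -303$ ($u = 6 + 3 \left(-103\right) = 6 - 309 = -303$)
$E = -15$ ($E = 8 - 23 = -15$)
$E \left(u - 157\right) = - 15 \left(-303 - 157\right) = \left(-15\right) \left(-460\right) = 6900$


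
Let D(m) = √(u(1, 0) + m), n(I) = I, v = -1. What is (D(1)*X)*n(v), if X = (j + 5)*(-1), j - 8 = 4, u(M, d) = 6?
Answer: 17*√7 ≈ 44.978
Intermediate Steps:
j = 12 (j = 8 + 4 = 12)
X = -17 (X = (12 + 5)*(-1) = 17*(-1) = -17)
D(m) = √(6 + m)
(D(1)*X)*n(v) = (√(6 + 1)*(-17))*(-1) = (√7*(-17))*(-1) = -17*√7*(-1) = 17*√7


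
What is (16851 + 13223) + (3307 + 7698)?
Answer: 41079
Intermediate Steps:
(16851 + 13223) + (3307 + 7698) = 30074 + 11005 = 41079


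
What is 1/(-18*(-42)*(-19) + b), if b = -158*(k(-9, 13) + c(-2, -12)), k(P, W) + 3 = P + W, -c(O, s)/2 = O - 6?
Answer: -1/17050 ≈ -5.8651e-5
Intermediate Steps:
c(O, s) = 12 - 2*O (c(O, s) = -2*(O - 6) = -2*(-6 + O) = 12 - 2*O)
k(P, W) = -3 + P + W (k(P, W) = -3 + (P + W) = -3 + P + W)
b = -2686 (b = -158*((-3 - 9 + 13) + (12 - 2*(-2))) = -158*(1 + (12 + 4)) = -158*(1 + 16) = -158*17 = -2686)
1/(-18*(-42)*(-19) + b) = 1/(-18*(-42)*(-19) - 2686) = 1/(756*(-19) - 2686) = 1/(-14364 - 2686) = 1/(-17050) = -1/17050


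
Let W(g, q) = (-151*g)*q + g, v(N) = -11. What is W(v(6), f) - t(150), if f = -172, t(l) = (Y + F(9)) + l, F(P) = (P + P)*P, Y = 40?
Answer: -286055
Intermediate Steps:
F(P) = 2*P² (F(P) = (2*P)*P = 2*P²)
t(l) = 202 + l (t(l) = (40 + 2*9²) + l = (40 + 2*81) + l = (40 + 162) + l = 202 + l)
W(g, q) = g - 151*g*q (W(g, q) = -151*g*q + g = g - 151*g*q)
W(v(6), f) - t(150) = -11*(1 - 151*(-172)) - (202 + 150) = -11*(1 + 25972) - 1*352 = -11*25973 - 352 = -285703 - 352 = -286055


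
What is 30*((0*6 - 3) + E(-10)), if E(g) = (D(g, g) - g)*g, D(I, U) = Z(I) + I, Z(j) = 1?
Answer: -390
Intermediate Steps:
D(I, U) = 1 + I
E(g) = g (E(g) = ((1 + g) - g)*g = 1*g = g)
30*((0*6 - 3) + E(-10)) = 30*((0*6 - 3) - 10) = 30*((0 - 3) - 10) = 30*(-3 - 10) = 30*(-13) = -390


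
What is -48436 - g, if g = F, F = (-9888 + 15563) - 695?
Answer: -53416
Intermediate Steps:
F = 4980 (F = 5675 - 695 = 4980)
g = 4980
-48436 - g = -48436 - 1*4980 = -48436 - 4980 = -53416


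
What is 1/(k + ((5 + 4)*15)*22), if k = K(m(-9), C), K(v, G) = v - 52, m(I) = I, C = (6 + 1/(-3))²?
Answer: 1/2909 ≈ 0.00034376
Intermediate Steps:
C = 289/9 (C = (6 - ⅓)² = (17/3)² = 289/9 ≈ 32.111)
K(v, G) = -52 + v
k = -61 (k = -52 - 9 = -61)
1/(k + ((5 + 4)*15)*22) = 1/(-61 + ((5 + 4)*15)*22) = 1/(-61 + (9*15)*22) = 1/(-61 + 135*22) = 1/(-61 + 2970) = 1/2909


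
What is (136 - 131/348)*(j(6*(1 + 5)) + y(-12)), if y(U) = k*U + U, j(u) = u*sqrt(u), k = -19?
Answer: 1699092/29 ≈ 58589.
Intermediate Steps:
j(u) = u**(3/2)
y(U) = -18*U (y(U) = -19*U + U = -18*U)
(136 - 131/348)*(j(6*(1 + 5)) + y(-12)) = (136 - 131/348)*((6*(1 + 5))**(3/2) - 18*(-12)) = (136 - 131*1/348)*((6*6)**(3/2) + 216) = (136 - 131/348)*(36**(3/2) + 216) = 47197*(216 + 216)/348 = (47197/348)*432 = 1699092/29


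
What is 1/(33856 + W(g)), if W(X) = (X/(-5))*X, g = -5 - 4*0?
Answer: 1/33851 ≈ 2.9541e-5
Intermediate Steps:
g = -5 (g = -5 + 0 = -5)
W(X) = -X²/5 (W(X) = (X*(-⅕))*X = (-X/5)*X = -X²/5)
1/(33856 + W(g)) = 1/(33856 - ⅕*(-5)²) = 1/(33856 - ⅕*25) = 1/(33856 - 5) = 1/33851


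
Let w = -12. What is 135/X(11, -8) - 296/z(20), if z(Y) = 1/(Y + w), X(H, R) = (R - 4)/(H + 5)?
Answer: -2548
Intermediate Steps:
X(H, R) = (-4 + R)/(5 + H)
z(Y) = 1/(-12 + Y) (z(Y) = 1/(Y - 12) = 1/(-12 + Y))
135/X(11, -8) - 296/z(20) = 135/(((-4 - 8)/(5 + 11))) - 296/(1/(-12 + 20)) = 135/((-12/16)) - 296/(1/8) = 135/(((1/16)*(-12))) - 296/1/8 = 135/(-3/4) - 296*8 = 135*(-4/3) - 2368 = -180 - 2368 = -2548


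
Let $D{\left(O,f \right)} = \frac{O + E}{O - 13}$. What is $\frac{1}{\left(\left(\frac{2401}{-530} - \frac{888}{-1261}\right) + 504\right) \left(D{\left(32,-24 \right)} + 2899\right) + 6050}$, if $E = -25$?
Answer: $\frac{6349135}{9245856366406} \approx 6.867 \cdot 10^{-7}$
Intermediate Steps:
$D{\left(O,f \right)} = \frac{-25 + O}{-13 + O}$ ($D{\left(O,f \right)} = \frac{O - 25}{O - 13} = \frac{-25 + O}{-13 + O}$)
$\frac{1}{\left(\left(\frac{2401}{-530} - \frac{888}{-1261}\right) + 504\right) \left(D{\left(32,-24 \right)} + 2899\right) + 6050} = \frac{1}{\left(\left(\frac{2401}{-530} - \frac{888}{-1261}\right) + 504\right) \left(\frac{-25 + 32}{-13 + 32} + 2899\right) + 6050} = \frac{1}{\left(\left(2401 \left(- \frac{1}{530}\right) - - \frac{888}{1261}\right) + 504\right) \left(\frac{1}{19} \cdot 7 + 2899\right) + 6050} = \frac{1}{\left(\left(- \frac{2401}{530} + \frac{888}{1261}\right) + 504\right) \left(\frac{1}{19} \cdot 7 + 2899\right) + 6050} = \frac{1}{\left(- \frac{2557021}{668330} + 504\right) \left(\frac{7}{19} + 2899\right) + 6050} = \frac{1}{\frac{334281299}{668330} \cdot \frac{55088}{19} + 6050} = \frac{1}{\frac{9207444099656}{6349135} + 6050} = \frac{1}{\frac{9245856366406}{6349135}} = \frac{6349135}{9245856366406}$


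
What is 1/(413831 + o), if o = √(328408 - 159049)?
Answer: 413831/171255927202 - √169359/171255927202 ≈ 2.4140e-6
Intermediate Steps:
o = √169359 ≈ 411.53
1/(413831 + o) = 1/(413831 + √169359)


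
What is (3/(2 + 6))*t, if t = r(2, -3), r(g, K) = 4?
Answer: 3/2 ≈ 1.5000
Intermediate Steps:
t = 4
(3/(2 + 6))*t = (3/(2 + 6))*4 = (3/8)*4 = 3/2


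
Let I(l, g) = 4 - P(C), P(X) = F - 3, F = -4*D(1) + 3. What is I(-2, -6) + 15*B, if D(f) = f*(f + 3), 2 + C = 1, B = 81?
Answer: 1235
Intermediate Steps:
C = -1 (C = -2 + 1 = -1)
D(f) = f*(3 + f)
F = -13 (F = -4*(3 + 1) + 3 = -4*4 + 3 = -16 + 3 = -13)
P(X) = -16 (P(X) = -13 - 3 = -16)
I(l, g) = 20 (I(l, g) = 4 - 1*(-16) = 4 + 16 = 20)
I(-2, -6) + 15*B = 20 + 15*81 = 20 + 1215 = 1235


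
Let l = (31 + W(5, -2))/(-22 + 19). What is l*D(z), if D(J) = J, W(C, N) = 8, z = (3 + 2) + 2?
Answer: -91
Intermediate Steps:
z = 7 (z = 5 + 2 = 7)
l = -13 (l = (31 + 8)/(-22 + 19) = 39/(-3) = 39*(-⅓) = -13)
l*D(z) = -13*7 = -91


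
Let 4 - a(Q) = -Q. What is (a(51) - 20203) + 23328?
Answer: 3180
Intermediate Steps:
a(Q) = 4 + Q (a(Q) = 4 - (-1)*Q = 4 + Q)
(a(51) - 20203) + 23328 = ((4 + 51) - 20203) + 23328 = (55 - 20203) + 23328 = -20148 + 23328 = 3180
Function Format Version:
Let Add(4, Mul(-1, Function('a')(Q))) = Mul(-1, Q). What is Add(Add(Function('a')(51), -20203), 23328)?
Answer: 3180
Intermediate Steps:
Function('a')(Q) = Add(4, Q) (Function('a')(Q) = Add(4, Mul(-1, Mul(-1, Q))) = Add(4, Q))
Add(Add(Function('a')(51), -20203), 23328) = Add(Add(Add(4, 51), -20203), 23328) = Add(Add(55, -20203), 23328) = Add(-20148, 23328) = 3180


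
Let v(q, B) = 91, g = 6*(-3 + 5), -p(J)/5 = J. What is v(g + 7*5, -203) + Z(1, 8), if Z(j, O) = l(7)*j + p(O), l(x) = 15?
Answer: 66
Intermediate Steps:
p(J) = -5*J
g = 12 (g = 6*2 = 12)
Z(j, O) = -5*O + 15*j (Z(j, O) = 15*j - 5*O = -5*O + 15*j)
v(g + 7*5, -203) + Z(1, 8) = 91 + (-5*8 + 15*1) = 91 + (-40 + 15) = 91 - 25 = 66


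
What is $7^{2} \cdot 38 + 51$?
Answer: $1913$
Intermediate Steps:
$7^{2} \cdot 38 + 51 = 49 \cdot 38 + 51 = 1862 + 51 = 1913$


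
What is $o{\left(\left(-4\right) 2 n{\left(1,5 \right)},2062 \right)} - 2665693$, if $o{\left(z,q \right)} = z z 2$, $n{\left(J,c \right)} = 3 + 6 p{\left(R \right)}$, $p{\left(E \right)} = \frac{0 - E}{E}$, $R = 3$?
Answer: $-2664541$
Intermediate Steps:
$p{\left(E \right)} = -1$ ($p{\left(E \right)} = \frac{\left(-1\right) E}{E} = -1$)
$n{\left(J,c \right)} = -3$ ($n{\left(J,c \right)} = 3 + 6 \left(-1\right) = 3 - 6 = -3$)
$o{\left(z,q \right)} = 2 z^{2}$ ($o{\left(z,q \right)} = z^{2} \cdot 2 = 2 z^{2}$)
$o{\left(\left(-4\right) 2 n{\left(1,5 \right)},2062 \right)} - 2665693 = 2 \left(\left(-4\right) 2 \left(-3\right)\right)^{2} - 2665693 = 2 \left(\left(-8\right) \left(-3\right)\right)^{2} - 2665693 = 2 \cdot 24^{2} - 2665693 = 2 \cdot 576 - 2665693 = 1152 - 2665693 = -2664541$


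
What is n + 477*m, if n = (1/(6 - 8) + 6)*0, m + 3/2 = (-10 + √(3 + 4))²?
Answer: 100647/2 - 9540*√7 ≈ 25083.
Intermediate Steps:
m = -3/2 + (-10 + √7)² (m = -3/2 + (-10 + √(3 + 4))² = -3/2 + (-10 + √7)² ≈ 52.585)
n = 0 (n = (1/(-2) + 6)*0 = (-½ + 6)*0 = (11/2)*0 = 0)
n + 477*m = 0 + 477*(211/2 - 20*√7) = 0 + (100647/2 - 9540*√7) = 100647/2 - 9540*√7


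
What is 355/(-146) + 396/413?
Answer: -88799/60298 ≈ -1.4727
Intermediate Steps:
355/(-146) + 396/413 = 355*(-1/146) + 396*(1/413) = -355/146 + 396/413 = -88799/60298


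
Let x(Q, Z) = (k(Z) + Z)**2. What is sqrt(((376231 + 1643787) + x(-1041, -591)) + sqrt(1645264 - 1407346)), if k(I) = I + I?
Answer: sqrt(5163547 + sqrt(237918)) ≈ 2272.5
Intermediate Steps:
k(I) = 2*I
x(Q, Z) = 9*Z**2 (x(Q, Z) = (2*Z + Z)**2 = (3*Z)**2 = 9*Z**2)
sqrt(((376231 + 1643787) + x(-1041, -591)) + sqrt(1645264 - 1407346)) = sqrt(((376231 + 1643787) + 9*(-591)**2) + sqrt(1645264 - 1407346)) = sqrt((2020018 + 9*349281) + sqrt(237918)) = sqrt((2020018 + 3143529) + sqrt(237918)) = sqrt(5163547 + sqrt(237918))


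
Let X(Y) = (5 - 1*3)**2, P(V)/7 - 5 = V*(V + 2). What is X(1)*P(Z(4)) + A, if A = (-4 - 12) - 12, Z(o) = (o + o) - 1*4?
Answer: 784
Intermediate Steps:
Z(o) = -4 + 2*o (Z(o) = 2*o - 4 = -4 + 2*o)
P(V) = 35 + 7*V*(2 + V) (P(V) = 35 + 7*(V*(V + 2)) = 35 + 7*(V*(2 + V)) = 35 + 7*V*(2 + V))
X(Y) = 4 (X(Y) = (5 - 3)**2 = 2**2 = 4)
A = -28 (A = -16 - 12 = -28)
X(1)*P(Z(4)) + A = 4*(35 + 7*(-4 + 2*4)**2 + 14*(-4 + 2*4)) - 28 = 4*(35 + 7*(-4 + 8)**2 + 14*(-4 + 8)) - 28 = 4*(35 + 7*4**2 + 14*4) - 28 = 4*(35 + 7*16 + 56) - 28 = 4*(35 + 112 + 56) - 28 = 4*203 - 28 = 812 - 28 = 784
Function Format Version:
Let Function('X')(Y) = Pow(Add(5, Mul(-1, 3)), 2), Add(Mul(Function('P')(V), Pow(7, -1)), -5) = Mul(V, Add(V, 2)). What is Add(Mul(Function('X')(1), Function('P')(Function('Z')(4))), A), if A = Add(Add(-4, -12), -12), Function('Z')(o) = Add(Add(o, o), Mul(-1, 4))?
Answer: 784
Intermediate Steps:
Function('Z')(o) = Add(-4, Mul(2, o)) (Function('Z')(o) = Add(Mul(2, o), -4) = Add(-4, Mul(2, o)))
Function('P')(V) = Add(35, Mul(7, V, Add(2, V))) (Function('P')(V) = Add(35, Mul(7, Mul(V, Add(V, 2)))) = Add(35, Mul(7, Mul(V, Add(2, V)))) = Add(35, Mul(7, V, Add(2, V))))
Function('X')(Y) = 4 (Function('X')(Y) = Pow(Add(5, -3), 2) = Pow(2, 2) = 4)
A = -28 (A = Add(-16, -12) = -28)
Add(Mul(Function('X')(1), Function('P')(Function('Z')(4))), A) = Add(Mul(4, Add(35, Mul(7, Pow(Add(-4, Mul(2, 4)), 2)), Mul(14, Add(-4, Mul(2, 4))))), -28) = Add(Mul(4, Add(35, Mul(7, Pow(Add(-4, 8), 2)), Mul(14, Add(-4, 8)))), -28) = Add(Mul(4, Add(35, Mul(7, Pow(4, 2)), Mul(14, 4))), -28) = Add(Mul(4, Add(35, Mul(7, 16), 56)), -28) = Add(Mul(4, Add(35, 112, 56)), -28) = Add(Mul(4, 203), -28) = Add(812, -28) = 784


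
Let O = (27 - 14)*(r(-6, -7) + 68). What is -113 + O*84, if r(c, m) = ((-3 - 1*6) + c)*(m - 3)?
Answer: 237943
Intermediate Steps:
r(c, m) = (-9 + c)*(-3 + m) (r(c, m) = ((-3 - 6) + c)*(-3 + m) = (-9 + c)*(-3 + m))
O = 2834 (O = (27 - 14)*((27 - 9*(-7) - 3*(-6) - 6*(-7)) + 68) = 13*((27 + 63 + 18 + 42) + 68) = 13*(150 + 68) = 13*218 = 2834)
-113 + O*84 = -113 + 2834*84 = -113 + 238056 = 237943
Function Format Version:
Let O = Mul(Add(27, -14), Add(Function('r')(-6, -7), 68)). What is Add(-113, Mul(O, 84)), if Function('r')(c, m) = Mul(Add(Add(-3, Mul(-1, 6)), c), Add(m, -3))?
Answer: 237943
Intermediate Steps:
Function('r')(c, m) = Mul(Add(-9, c), Add(-3, m)) (Function('r')(c, m) = Mul(Add(Add(-3, -6), c), Add(-3, m)) = Mul(Add(-9, c), Add(-3, m)))
O = 2834 (O = Mul(Add(27, -14), Add(Add(27, Mul(-9, -7), Mul(-3, -6), Mul(-6, -7)), 68)) = Mul(13, Add(Add(27, 63, 18, 42), 68)) = Mul(13, Add(150, 68)) = Mul(13, 218) = 2834)
Add(-113, Mul(O, 84)) = Add(-113, Mul(2834, 84)) = Add(-113, 238056) = 237943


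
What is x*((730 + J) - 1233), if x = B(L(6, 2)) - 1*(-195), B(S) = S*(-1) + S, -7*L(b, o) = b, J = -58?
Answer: -109395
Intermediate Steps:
L(b, o) = -b/7
B(S) = 0 (B(S) = -S + S = 0)
x = 195 (x = 0 - 1*(-195) = 0 + 195 = 195)
x*((730 + J) - 1233) = 195*((730 - 58) - 1233) = 195*(672 - 1233) = 195*(-561) = -109395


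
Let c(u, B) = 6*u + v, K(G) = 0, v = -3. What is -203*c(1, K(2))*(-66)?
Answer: 40194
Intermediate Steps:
c(u, B) = -3 + 6*u (c(u, B) = 6*u - 3 = -3 + 6*u)
-203*c(1, K(2))*(-66) = -203*(-3 + 6*1)*(-66) = -203*(-3 + 6)*(-66) = -203*3*(-66) = -609*(-66) = 40194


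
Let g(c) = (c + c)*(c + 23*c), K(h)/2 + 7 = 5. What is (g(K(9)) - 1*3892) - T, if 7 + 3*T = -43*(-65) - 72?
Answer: -12088/3 ≈ -4029.3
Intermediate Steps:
K(h) = -4 (K(h) = -14 + 2*5 = -14 + 10 = -4)
g(c) = 48*c² (g(c) = (2*c)*(24*c) = 48*c²)
T = 2716/3 (T = -7/3 + (-43*(-65) - 72)/3 = -7/3 + (2795 - 72)/3 = -7/3 + (⅓)*2723 = -7/3 + 2723/3 = 2716/3 ≈ 905.33)
(g(K(9)) - 1*3892) - T = (48*(-4)² - 1*3892) - 1*2716/3 = (48*16 - 3892) - 2716/3 = (768 - 3892) - 2716/3 = -3124 - 2716/3 = -12088/3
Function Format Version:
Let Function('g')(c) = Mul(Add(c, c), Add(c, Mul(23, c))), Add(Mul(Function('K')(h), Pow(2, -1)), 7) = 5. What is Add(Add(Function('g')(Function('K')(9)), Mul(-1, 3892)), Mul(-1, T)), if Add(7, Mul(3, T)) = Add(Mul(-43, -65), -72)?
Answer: Rational(-12088, 3) ≈ -4029.3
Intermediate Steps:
Function('K')(h) = -4 (Function('K')(h) = Add(-14, Mul(2, 5)) = Add(-14, 10) = -4)
Function('g')(c) = Mul(48, Pow(c, 2)) (Function('g')(c) = Mul(Mul(2, c), Mul(24, c)) = Mul(48, Pow(c, 2)))
T = Rational(2716, 3) (T = Add(Rational(-7, 3), Mul(Rational(1, 3), Add(Mul(-43, -65), -72))) = Add(Rational(-7, 3), Mul(Rational(1, 3), Add(2795, -72))) = Add(Rational(-7, 3), Mul(Rational(1, 3), 2723)) = Add(Rational(-7, 3), Rational(2723, 3)) = Rational(2716, 3) ≈ 905.33)
Add(Add(Function('g')(Function('K')(9)), Mul(-1, 3892)), Mul(-1, T)) = Add(Add(Mul(48, Pow(-4, 2)), Mul(-1, 3892)), Mul(-1, Rational(2716, 3))) = Add(Add(Mul(48, 16), -3892), Rational(-2716, 3)) = Add(Add(768, -3892), Rational(-2716, 3)) = Add(-3124, Rational(-2716, 3)) = Rational(-12088, 3)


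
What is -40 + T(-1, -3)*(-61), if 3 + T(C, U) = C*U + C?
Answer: 21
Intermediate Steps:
T(C, U) = -3 + C + C*U (T(C, U) = -3 + (C*U + C) = -3 + (C + C*U) = -3 + C + C*U)
-40 + T(-1, -3)*(-61) = -40 + (-3 - 1 - 1*(-3))*(-61) = -40 + (-3 - 1 + 3)*(-61) = -40 - 1*(-61) = -40 + 61 = 21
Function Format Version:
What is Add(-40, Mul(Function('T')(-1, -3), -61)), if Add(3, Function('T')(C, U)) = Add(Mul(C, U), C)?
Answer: 21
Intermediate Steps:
Function('T')(C, U) = Add(-3, C, Mul(C, U)) (Function('T')(C, U) = Add(-3, Add(Mul(C, U), C)) = Add(-3, Add(C, Mul(C, U))) = Add(-3, C, Mul(C, U)))
Add(-40, Mul(Function('T')(-1, -3), -61)) = Add(-40, Mul(Add(-3, -1, Mul(-1, -3)), -61)) = Add(-40, Mul(Add(-3, -1, 3), -61)) = Add(-40, Mul(-1, -61)) = Add(-40, 61) = 21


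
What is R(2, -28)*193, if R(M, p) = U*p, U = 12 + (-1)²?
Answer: -70252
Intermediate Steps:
U = 13 (U = 12 + 1 = 13)
R(M, p) = 13*p
R(2, -28)*193 = (13*(-28))*193 = -364*193 = -70252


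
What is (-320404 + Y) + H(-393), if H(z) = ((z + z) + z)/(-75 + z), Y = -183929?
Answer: -26225185/52 ≈ -5.0433e+5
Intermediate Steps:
H(z) = 3*z/(-75 + z) (H(z) = (2*z + z)/(-75 + z) = (3*z)/(-75 + z) = 3*z/(-75 + z))
(-320404 + Y) + H(-393) = (-320404 - 183929) + 3*(-393)/(-75 - 393) = -504333 + 3*(-393)/(-468) = -504333 + 3*(-393)*(-1/468) = -504333 + 131/52 = -26225185/52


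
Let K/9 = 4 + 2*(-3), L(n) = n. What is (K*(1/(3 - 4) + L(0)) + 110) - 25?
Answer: 103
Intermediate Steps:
K = -18 (K = 9*(4 + 2*(-3)) = 9*(4 - 6) = 9*(-2) = -18)
(K*(1/(3 - 4) + L(0)) + 110) - 25 = (-18*(1/(3 - 4) + 0) + 110) - 25 = (-18*(1/(-1) + 0) + 110) - 25 = (-18*(-1 + 0) + 110) - 25 = (-18*(-1) + 110) - 25 = (18 + 110) - 25 = 128 - 25 = 103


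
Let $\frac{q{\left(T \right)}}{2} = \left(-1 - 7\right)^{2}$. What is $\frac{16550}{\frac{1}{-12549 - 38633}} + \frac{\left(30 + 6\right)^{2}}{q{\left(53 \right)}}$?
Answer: $- \frac{6776496719}{8} \approx -8.4706 \cdot 10^{8}$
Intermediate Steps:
$q{\left(T \right)} = 128$ ($q{\left(T \right)} = 2 \left(-1 - 7\right)^{2} = 2 \left(-8\right)^{2} = 2 \cdot 64 = 128$)
$\frac{16550}{\frac{1}{-12549 - 38633}} + \frac{\left(30 + 6\right)^{2}}{q{\left(53 \right)}} = \frac{16550}{\frac{1}{-12549 - 38633}} + \frac{\left(30 + 6\right)^{2}}{128} = \frac{16550}{\frac{1}{-51182}} + 36^{2} \cdot \frac{1}{128} = \frac{16550}{- \frac{1}{51182}} + 1296 \cdot \frac{1}{128} = 16550 \left(-51182\right) + \frac{81}{8} = -847062100 + \frac{81}{8} = - \frac{6776496719}{8}$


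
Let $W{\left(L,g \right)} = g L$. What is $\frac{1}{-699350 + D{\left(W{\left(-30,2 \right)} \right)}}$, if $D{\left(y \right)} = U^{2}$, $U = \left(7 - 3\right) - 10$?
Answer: $- \frac{1}{699314} \approx -1.43 \cdot 10^{-6}$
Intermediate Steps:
$W{\left(L,g \right)} = L g$
$U = -6$ ($U = 4 - 10 = -6$)
$D{\left(y \right)} = 36$ ($D{\left(y \right)} = \left(-6\right)^{2} = 36$)
$\frac{1}{-699350 + D{\left(W{\left(-30,2 \right)} \right)}} = \frac{1}{-699350 + 36} = \frac{1}{-699314} = - \frac{1}{699314}$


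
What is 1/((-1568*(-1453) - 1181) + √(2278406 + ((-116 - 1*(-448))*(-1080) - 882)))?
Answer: 2277123/5185287238165 - 2*√479741/5185287238165 ≈ 4.3888e-7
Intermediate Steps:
1/((-1568*(-1453) - 1181) + √(2278406 + ((-116 - 1*(-448))*(-1080) - 882))) = 1/((2278304 - 1181) + √(2278406 + ((-116 + 448)*(-1080) - 882))) = 1/(2277123 + √(2278406 + (332*(-1080) - 882))) = 1/(2277123 + √(2278406 + (-358560 - 882))) = 1/(2277123 + √(2278406 - 359442)) = 1/(2277123 + √1918964) = 1/(2277123 + 2*√479741)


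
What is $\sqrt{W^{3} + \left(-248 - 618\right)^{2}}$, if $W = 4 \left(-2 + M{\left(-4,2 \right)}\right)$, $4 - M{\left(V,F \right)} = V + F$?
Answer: $2 \sqrt{188513} \approx 868.36$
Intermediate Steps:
$M{\left(V,F \right)} = 4 - F - V$ ($M{\left(V,F \right)} = 4 - \left(V + F\right) = 4 - \left(F + V\right) = 4 - F - V$)
$W = 16$ ($W = 4 \left(-2 - -6\right) = 4 \left(-2 + \left(4 - 2 + 4\right)\right) = 4 \left(-2 + 6\right) = 4 \cdot 4 = 16$)
$\sqrt{W^{3} + \left(-248 - 618\right)^{2}} = \sqrt{16^{3} + \left(-248 - 618\right)^{2}} = \sqrt{4096 + \left(-866\right)^{2}} = \sqrt{4096 + 749956} = \sqrt{754052} = 2 \sqrt{188513}$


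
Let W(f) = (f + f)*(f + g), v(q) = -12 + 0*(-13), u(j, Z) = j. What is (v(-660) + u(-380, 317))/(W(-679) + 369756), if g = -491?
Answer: -49/244827 ≈ -0.00020014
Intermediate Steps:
v(q) = -12 (v(q) = -12 + 0 = -12)
W(f) = 2*f*(-491 + f) (W(f) = (f + f)*(f - 491) = (2*f)*(-491 + f) = 2*f*(-491 + f))
(v(-660) + u(-380, 317))/(W(-679) + 369756) = (-12 - 380)/(2*(-679)*(-491 - 679) + 369756) = -392/(2*(-679)*(-1170) + 369756) = -392/(1588860 + 369756) = -392/1958616 = -392*1/1958616 = -49/244827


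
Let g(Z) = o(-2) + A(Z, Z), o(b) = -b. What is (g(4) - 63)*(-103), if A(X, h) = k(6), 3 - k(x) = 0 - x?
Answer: 5356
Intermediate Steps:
k(x) = 3 + x (k(x) = 3 - (0 - x) = 3 - (-1)*x = 3 + x)
A(X, h) = 9 (A(X, h) = 3 + 6 = 9)
g(Z) = 11 (g(Z) = -1*(-2) + 9 = 2 + 9 = 11)
(g(4) - 63)*(-103) = (11 - 63)*(-103) = -52*(-103) = 5356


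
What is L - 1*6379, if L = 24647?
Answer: 18268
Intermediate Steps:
L - 1*6379 = 24647 - 1*6379 = 24647 - 6379 = 18268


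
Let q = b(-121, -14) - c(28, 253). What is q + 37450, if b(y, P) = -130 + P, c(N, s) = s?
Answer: 37053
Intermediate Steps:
q = -397 (q = (-130 - 14) - 1*253 = -144 - 253 = -397)
q + 37450 = -397 + 37450 = 37053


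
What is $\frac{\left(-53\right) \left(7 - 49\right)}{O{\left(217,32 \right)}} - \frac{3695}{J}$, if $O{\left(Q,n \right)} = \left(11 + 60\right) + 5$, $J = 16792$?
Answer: $\frac{9274543}{319048} \approx 29.069$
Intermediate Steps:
$O{\left(Q,n \right)} = 76$ ($O{\left(Q,n \right)} = 71 + 5 = 76$)
$\frac{\left(-53\right) \left(7 - 49\right)}{O{\left(217,32 \right)}} - \frac{3695}{J} = \frac{\left(-53\right) \left(7 - 49\right)}{76} - \frac{3695}{16792} = \left(-53\right) \left(-42\right) \frac{1}{76} - \frac{3695}{16792} = 2226 \cdot \frac{1}{76} - \frac{3695}{16792} = \frac{1113}{38} - \frac{3695}{16792} = \frac{9274543}{319048}$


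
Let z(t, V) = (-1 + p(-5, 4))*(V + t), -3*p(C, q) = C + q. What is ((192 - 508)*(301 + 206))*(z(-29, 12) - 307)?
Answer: 47369348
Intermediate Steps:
p(C, q) = -C/3 - q/3 (p(C, q) = -(C + q)/3 = -C/3 - q/3)
z(t, V) = -2*V/3 - 2*t/3 (z(t, V) = (-1 + (-⅓*(-5) - ⅓*4))*(V + t) = (-1 + (5/3 - 4/3))*(V + t) = (-1 + ⅓)*(V + t) = -2*(V + t)/3 = -2*V/3 - 2*t/3)
((192 - 508)*(301 + 206))*(z(-29, 12) - 307) = ((192 - 508)*(301 + 206))*((-⅔*12 - ⅔*(-29)) - 307) = (-316*507)*((-8 + 58/3) - 307) = -160212*(34/3 - 307) = -160212*(-887/3) = 47369348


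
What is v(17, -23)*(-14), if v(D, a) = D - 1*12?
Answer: -70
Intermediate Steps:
v(D, a) = -12 + D (v(D, a) = D - 12 = -12 + D)
v(17, -23)*(-14) = (-12 + 17)*(-14) = 5*(-14) = -70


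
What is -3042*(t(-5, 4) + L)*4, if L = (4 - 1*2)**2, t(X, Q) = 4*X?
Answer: 194688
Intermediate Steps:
L = 4 (L = (4 - 2)**2 = 2**2 = 4)
-3042*(t(-5, 4) + L)*4 = -3042*(4*(-5) + 4)*4 = -3042*(-20 + 4)*4 = -(-48672)*4 = -3042*(-64) = 194688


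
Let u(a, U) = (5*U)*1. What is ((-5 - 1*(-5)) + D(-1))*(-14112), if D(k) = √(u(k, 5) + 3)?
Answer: -28224*√7 ≈ -74674.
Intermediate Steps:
u(a, U) = 5*U
D(k) = 2*√7 (D(k) = √(5*5 + 3) = √(25 + 3) = √28 = 2*√7)
((-5 - 1*(-5)) + D(-1))*(-14112) = ((-5 - 1*(-5)) + 2*√7)*(-14112) = ((-5 + 5) + 2*√7)*(-14112) = (0 + 2*√7)*(-14112) = (2*√7)*(-14112) = -28224*√7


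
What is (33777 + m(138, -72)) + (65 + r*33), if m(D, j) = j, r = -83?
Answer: 31031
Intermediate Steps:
(33777 + m(138, -72)) + (65 + r*33) = (33777 - 72) + (65 - 83*33) = 33705 + (65 - 2739) = 33705 - 2674 = 31031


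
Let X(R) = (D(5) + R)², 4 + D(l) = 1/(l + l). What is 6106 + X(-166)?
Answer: 3497201/100 ≈ 34972.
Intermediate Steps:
D(l) = -4 + 1/(2*l) (D(l) = -4 + 1/(l + l) = -4 + 1/(2*l))
X(R) = (-39/10 + R)² (X(R) = ((-4 + (½)/5) + R)² = ((-4 + (½)*(⅕)) + R)² = ((-4 + ⅒) + R)² = (-39/10 + R)²)
6106 + X(-166) = 6106 + (-39 + 10*(-166))²/100 = 6106 + (-39 - 1660)²/100 = 6106 + (1/100)*(-1699)² = 6106 + (1/100)*2886601 = 6106 + 2886601/100 = 3497201/100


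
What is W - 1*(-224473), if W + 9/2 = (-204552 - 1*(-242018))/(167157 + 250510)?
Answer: 187506244911/835334 ≈ 2.2447e+5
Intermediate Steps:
W = -3684071/835334 (W = -9/2 + (-204552 - 1*(-242018))/(167157 + 250510) = -9/2 + (-204552 + 242018)/417667 = -9/2 + 37466*(1/417667) = -9/2 + 37466/417667 = -3684071/835334 ≈ -4.4103)
W - 1*(-224473) = -3684071/835334 - 1*(-224473) = -3684071/835334 + 224473 = 187506244911/835334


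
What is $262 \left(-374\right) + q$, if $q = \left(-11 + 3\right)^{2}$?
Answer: $-97924$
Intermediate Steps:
$q = 64$ ($q = \left(-8\right)^{2} = 64$)
$262 \left(-374\right) + q = 262 \left(-374\right) + 64 = -97988 + 64 = -97924$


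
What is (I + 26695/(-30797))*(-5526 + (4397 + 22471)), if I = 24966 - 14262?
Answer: 7034843795406/30797 ≈ 2.2843e+8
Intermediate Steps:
I = 10704
(I + 26695/(-30797))*(-5526 + (4397 + 22471)) = (10704 + 26695/(-30797))*(-5526 + (4397 + 22471)) = (10704 + 26695*(-1/30797))*(-5526 + 26868) = (10704 - 26695/30797)*21342 = (329624393/30797)*21342 = 7034843795406/30797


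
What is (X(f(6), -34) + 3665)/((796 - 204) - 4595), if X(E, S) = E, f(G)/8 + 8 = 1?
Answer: -3609/4003 ≈ -0.90157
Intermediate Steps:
f(G) = -56 (f(G) = -64 + 8*1 = -64 + 8 = -56)
(X(f(6), -34) + 3665)/((796 - 204) - 4595) = (-56 + 3665)/((796 - 204) - 4595) = 3609/(592 - 4595) = 3609/(-4003) = 3609*(-1/4003) = -3609/4003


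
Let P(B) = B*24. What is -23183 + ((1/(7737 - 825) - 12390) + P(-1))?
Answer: -246046463/6912 ≈ -35597.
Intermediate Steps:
P(B) = 24*B
-23183 + ((1/(7737 - 825) - 12390) + P(-1)) = -23183 + ((1/(7737 - 825) - 12390) + 24*(-1)) = -23183 + ((1/6912 - 12390) - 24) = -23183 + (-85639679/6912 - 24) = -23183 - 85805567/6912 = -246046463/6912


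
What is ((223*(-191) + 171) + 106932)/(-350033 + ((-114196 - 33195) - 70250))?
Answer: -32255/283837 ≈ -0.11364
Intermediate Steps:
((223*(-191) + 171) + 106932)/(-350033 + ((-114196 - 33195) - 70250)) = ((-42593 + 171) + 106932)/(-350033 + (-147391 - 70250)) = (-42422 + 106932)/(-350033 - 217641) = 64510/(-567674) = 64510*(-1/567674) = -32255/283837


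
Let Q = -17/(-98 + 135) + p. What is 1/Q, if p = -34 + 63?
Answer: 37/1056 ≈ 0.035038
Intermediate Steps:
p = 29
Q = 1056/37 (Q = -17/(-98 + 135) + 29 = -17/37 + 29 = 1056/37 ≈ 28.541)
1/Q = 1/(1056/37) = 37/1056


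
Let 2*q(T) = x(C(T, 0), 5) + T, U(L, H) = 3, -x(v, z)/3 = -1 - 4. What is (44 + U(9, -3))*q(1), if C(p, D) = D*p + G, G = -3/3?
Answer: 376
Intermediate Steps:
G = -1 (G = -3*1/3 = -1)
C(p, D) = -1 + D*p (C(p, D) = D*p - 1 = -1 + D*p)
x(v, z) = 15 (x(v, z) = -3*(-1 - 4) = -3*(-5) = 15)
q(T) = 15/2 + T/2 (q(T) = (15 + T)/2 = 15/2 + T/2)
(44 + U(9, -3))*q(1) = (44 + 3)*(15/2 + (1/2)*1) = 47*(15/2 + 1/2) = 47*8 = 376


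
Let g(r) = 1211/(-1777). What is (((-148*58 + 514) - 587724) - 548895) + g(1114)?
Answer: -2034113564/1777 ≈ -1.1447e+6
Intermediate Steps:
g(r) = -1211/1777 (g(r) = 1211*(-1/1777) = -1211/1777)
(((-148*58 + 514) - 587724) - 548895) + g(1114) = (((-148*58 + 514) - 587724) - 548895) - 1211/1777 = (((-8584 + 514) - 587724) - 548895) - 1211/1777 = ((-8070 - 587724) - 548895) - 1211/1777 = (-595794 - 548895) - 1211/1777 = -1144689 - 1211/1777 = -2034113564/1777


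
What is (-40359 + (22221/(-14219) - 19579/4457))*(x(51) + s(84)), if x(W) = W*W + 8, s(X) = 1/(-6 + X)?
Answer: -520579406165228285/4943178474 ≈ -1.0531e+8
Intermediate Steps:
x(W) = 8 + W² (x(W) = W² + 8 = 8 + W²)
(-40359 + (22221/(-14219) - 19579/4457))*(x(51) + s(84)) = (-40359 + (22221/(-14219) - 19579/4457))*((8 + 51²) + 1/(-6 + 84)) = (-40359 + (22221*(-1/14219) - 19579*1/4457))*((8 + 2601) + 1/78) = (-40359 + (-22221/14219 - 19579/4457))*(2609 + 1/78) = (-40359 - 377432798/63374083)*(203503/78) = -2558092048595/63374083*203503/78 = -520579406165228285/4943178474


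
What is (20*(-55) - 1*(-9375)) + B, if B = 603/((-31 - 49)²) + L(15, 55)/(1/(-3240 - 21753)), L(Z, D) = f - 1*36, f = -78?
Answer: 18287853403/6400 ≈ 2.8575e+6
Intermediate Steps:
L(Z, D) = -114 (L(Z, D) = -78 - 1*36 = -78 - 36 = -114)
B = 18234893403/6400 (B = 603/((-31 - 49)²) - 114/(1/(-3240 - 21753)) = 603/((-80)²) - 114/(1/(-24993)) = 603/6400 - 114/(-1/24993) = 603*(1/6400) - 114*(-24993) = 603/6400 + 2849202 = 18234893403/6400 ≈ 2.8492e+6)
(20*(-55) - 1*(-9375)) + B = (20*(-55) - 1*(-9375)) + 18234893403/6400 = (-1100 + 9375) + 18234893403/6400 = 8275 + 18234893403/6400 = 18287853403/6400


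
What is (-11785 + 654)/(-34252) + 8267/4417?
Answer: 47475273/21613012 ≈ 2.1966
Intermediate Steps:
(-11785 + 654)/(-34252) + 8267/4417 = -11131*(-1/34252) + 8267*(1/4417) = 11131/34252 + 1181/631 = 47475273/21613012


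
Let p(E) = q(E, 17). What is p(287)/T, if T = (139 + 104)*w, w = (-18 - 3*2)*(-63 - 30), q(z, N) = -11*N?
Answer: -187/542376 ≈ -0.00034478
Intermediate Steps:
p(E) = -187 (p(E) = -11*17 = -187)
w = 2232 (w = (-18 - 6)*(-93) = -24*(-93) = 2232)
T = 542376 (T = (139 + 104)*2232 = 243*2232 = 542376)
p(287)/T = -187/542376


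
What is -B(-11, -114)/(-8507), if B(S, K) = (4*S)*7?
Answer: -308/8507 ≈ -0.036205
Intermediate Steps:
B(S, K) = 28*S
-B(-11, -114)/(-8507) = -28*(-11)/(-8507) = -1*(-308)*(-1/8507) = 308*(-1/8507) = -308/8507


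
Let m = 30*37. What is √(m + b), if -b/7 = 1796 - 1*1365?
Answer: I*√1907 ≈ 43.669*I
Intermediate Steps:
m = 1110
b = -3017 (b = -7*(1796 - 1*1365) = -7*(1796 - 1365) = -7*431 = -3017)
√(m + b) = √(1110 - 3017) = √(-1907) = I*√1907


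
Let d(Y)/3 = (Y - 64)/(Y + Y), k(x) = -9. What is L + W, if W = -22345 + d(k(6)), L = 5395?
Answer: -101627/6 ≈ -16938.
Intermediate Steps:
d(Y) = 3*(-64 + Y)/(2*Y) (d(Y) = 3*((Y - 64)/(Y + Y)) = 3*((-64 + Y)/((2*Y))) = 3*((-64 + Y)*(1/(2*Y))) = 3*((-64 + Y)/(2*Y)) = 3*(-64 + Y)/(2*Y))
W = -133997/6 (W = -22345 + (3/2 - 96/(-9)) = -22345 + (3/2 - 96*(-⅑)) = -22345 + (3/2 + 32/3) = -22345 + 73/6 = -133997/6 ≈ -22333.)
L + W = 5395 - 133997/6 = -101627/6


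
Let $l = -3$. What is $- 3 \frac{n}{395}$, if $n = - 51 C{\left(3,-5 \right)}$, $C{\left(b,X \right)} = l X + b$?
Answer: $\frac{2754}{395} \approx 6.9722$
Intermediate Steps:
$C{\left(b,X \right)} = b - 3 X$ ($C{\left(b,X \right)} = - 3 X + b = b - 3 X$)
$n = -918$ ($n = - 51 \left(3 - -15\right) = - 51 \left(3 + 15\right) = \left(-51\right) 18 = -918$)
$- 3 \frac{n}{395} = - 3 \left(- \frac{918}{395}\right) = - 3 \left(\left(-918\right) \frac{1}{395}\right) = \left(-3\right) \left(- \frac{918}{395}\right) = \frac{2754}{395}$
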